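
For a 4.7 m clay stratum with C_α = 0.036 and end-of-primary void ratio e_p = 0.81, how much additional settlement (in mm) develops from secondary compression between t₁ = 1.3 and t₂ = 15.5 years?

S_s ≈ 101 mm

Secondary compression: S_s = C_α·H/(1+e_p)·log₁₀(t₂/t₁)
S_s = 0.036×4.7/(1+0.81)×log₁₀(15.5/1.3)
    = 0.09348 × 1.076 = 0.1006 m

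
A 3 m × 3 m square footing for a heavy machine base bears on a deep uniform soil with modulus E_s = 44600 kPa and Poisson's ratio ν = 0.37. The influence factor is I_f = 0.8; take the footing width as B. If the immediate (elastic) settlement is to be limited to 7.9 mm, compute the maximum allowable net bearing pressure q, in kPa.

S_e = q·B·(1−ν²)/E_s · I_f  ⇒  q = S_e·E_s / (B·(1−ν²)·I_f).
q = 0.0079 × 44600 / (3 × 0.8631 × 0.8) = 170.1 kPa

q ≈ 170 kPa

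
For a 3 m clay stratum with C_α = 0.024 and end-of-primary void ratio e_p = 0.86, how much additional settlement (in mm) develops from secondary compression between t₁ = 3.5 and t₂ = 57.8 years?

Secondary compression: S_s = C_α·H/(1+e_p)·log₁₀(t₂/t₁)
S_s = 0.024×3/(1+0.86)×log₁₀(57.8/3.5)
    = 0.03871 × 1.218 = 0.04714 m

S_s ≈ 47.1 mm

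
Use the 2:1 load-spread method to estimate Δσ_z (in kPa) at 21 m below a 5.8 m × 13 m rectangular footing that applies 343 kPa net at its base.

By the 2:1 method the load spreads at 1 horizontal : 2 vertical, so at depth z the loaded area has grown by z in each plan dimension:
Δσ = qBL/((B+z)(L+z)) = 343×5.8×13/((5.8+21)(13+21)) = 28.383 kPa

Δσ_z ≈ 28.4 kPa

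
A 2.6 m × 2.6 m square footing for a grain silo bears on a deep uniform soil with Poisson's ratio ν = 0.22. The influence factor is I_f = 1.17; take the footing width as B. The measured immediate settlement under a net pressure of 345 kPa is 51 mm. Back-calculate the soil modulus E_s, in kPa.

S_e = q·B·(1−ν²)/E_s · I_f  ⇒  E_s = q·B·(1−ν²)·I_f / S_e.
E_s = 345 × 2.6 × 0.9516 × 1.17 / 0.051 = 19580 kPa

E_s ≈ 19600 kPa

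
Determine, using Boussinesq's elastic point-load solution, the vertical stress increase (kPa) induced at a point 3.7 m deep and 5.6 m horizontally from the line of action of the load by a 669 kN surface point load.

Δσ_z ≈ 1.19 kPa

Boussinesq vertical stress below a point load on an elastic half-space:
Δσ_z = 3P/(2πz²) · [1 + (r/z)²]^(−5/2)
r/z = 5.6/3.7 = 1.5135; [1+(r/z)²]^(−5/2) = 0.050906.
Δσ_z = 3×669/(2π×3.7²) × 0.050906 = 23.333 × 0.050906 = 1.188 kPa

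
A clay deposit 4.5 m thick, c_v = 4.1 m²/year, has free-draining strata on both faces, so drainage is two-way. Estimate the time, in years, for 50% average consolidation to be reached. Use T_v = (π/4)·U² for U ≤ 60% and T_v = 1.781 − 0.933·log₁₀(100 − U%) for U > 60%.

t ≈ 0.242 years

Drainage path length: H_d = H/2 = 2.25 m (double drainage).
U ≤ 60%: T_v = (π/4)·U² = (π/4)×0.5² = 0.19635.
t = T_v·H_d²/c_v = 0.19635×2.25²/4.1 = 0.2424 years.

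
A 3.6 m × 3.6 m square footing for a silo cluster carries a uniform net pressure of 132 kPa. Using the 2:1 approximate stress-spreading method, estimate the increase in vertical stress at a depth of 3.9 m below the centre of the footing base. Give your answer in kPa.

Δσ_z ≈ 30.4 kPa

By the 2:1 method the load spreads at 1 horizontal : 2 vertical, so at depth z the loaded area has grown by z in each plan dimension:
Δσ = qBL/((B+z)(L+z)) = 132×3.6×3.6/((3.6+3.9)(3.6+3.9)) = 30.413 kPa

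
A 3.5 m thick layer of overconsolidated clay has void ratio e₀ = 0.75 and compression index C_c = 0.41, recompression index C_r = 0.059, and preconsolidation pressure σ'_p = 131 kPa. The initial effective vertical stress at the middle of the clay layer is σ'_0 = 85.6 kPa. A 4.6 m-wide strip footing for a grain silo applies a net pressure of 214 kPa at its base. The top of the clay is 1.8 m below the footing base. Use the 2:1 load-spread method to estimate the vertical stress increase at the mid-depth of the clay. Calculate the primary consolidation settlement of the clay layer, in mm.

Mid-depth of clay below the footing base: z = 1.8 + 3.5/2 = 3.55 m.
Stress increase at mid-clay by the 2:1 spreading method:
Δσ = qB/(B+z) = 214×4.6/(4.6+3.55) = 120.79 kPa
Final effective stress: σ'_f = 85.6 + 120.79 = 206.39 kPa.
σ'_f = 206.39 > σ'_p = 131 kPa, so the stress path crosses the preconsolidation pressure — recompression up to σ'_p, then virgin compression beyond:
S_c = H/(1+e₀)·[C_r·log₁₀(σ'_p/σ'_0) + C_c·log₁₀(σ'_f/σ'_p)]
    = 3.5/1.75 × [0.059×log₁₀(131/85.6) + 0.41×log₁₀(206.39/131)]
    = 2 × [0.010903 + 0.080941] = 0.1837 m

S_c ≈ 184 mm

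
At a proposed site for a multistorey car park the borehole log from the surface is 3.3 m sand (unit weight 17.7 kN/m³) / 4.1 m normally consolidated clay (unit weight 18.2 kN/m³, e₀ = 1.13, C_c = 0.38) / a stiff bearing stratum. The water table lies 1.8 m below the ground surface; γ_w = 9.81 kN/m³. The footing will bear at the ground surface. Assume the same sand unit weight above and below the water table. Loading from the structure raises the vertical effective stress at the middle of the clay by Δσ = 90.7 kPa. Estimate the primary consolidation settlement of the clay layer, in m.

Mid-depth of clay below the ground surface: z = 3.3 + 4.1/2 = 5.35 m.
Total vertical stress at mid-clay: σ_v = 17.7×3.3 + 18.2×2.05 = 95.72 kPa.
Pore pressure: u = 9.81×(5.35 − 1.8) = 34.825 kPa.
Initial effective stress: σ'_0 = σ_v − u = 95.72 − 34.825 = 60.895 kPa.
Final effective stress: σ'_f = σ'_0 + Δσ = 60.895 + 90.7 = 151.59 kPa.
Normally consolidated clay, so the full stress increment lies on the virgin compression line:
S_c = C_c·H/(1+e₀)·log₁₀(σ'_f/σ'_0) = 0.38×4.1/(1+1.13)×log₁₀(151.59/60.895)
    = 0.73146 × 0.39609 = 0.2897 m

S_c ≈ 0.29 m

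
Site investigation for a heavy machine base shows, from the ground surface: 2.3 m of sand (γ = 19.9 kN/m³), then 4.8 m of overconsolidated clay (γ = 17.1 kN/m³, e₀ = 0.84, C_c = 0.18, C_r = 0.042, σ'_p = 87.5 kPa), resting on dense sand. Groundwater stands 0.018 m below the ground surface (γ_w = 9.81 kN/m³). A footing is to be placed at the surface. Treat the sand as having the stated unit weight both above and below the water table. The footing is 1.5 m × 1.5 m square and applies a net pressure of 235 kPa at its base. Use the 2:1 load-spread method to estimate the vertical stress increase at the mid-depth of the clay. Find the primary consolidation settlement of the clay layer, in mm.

Mid-depth of clay below the ground surface: z = 2.3 + 4.8/2 = 4.7 m.
Total vertical stress at mid-clay: σ_v = 19.9×2.3 + 17.1×2.4 = 86.81 kPa.
Pore pressure: u = 9.81×(4.7 − 0.018) = 45.93 kPa.
Initial effective stress: σ'_0 = σ_v − u = 86.81 − 45.93 = 40.88 kPa.
Stress increase at mid-clay by the 2:1 spreading method:
Δσ = qBL/((B+z)(L+z)) = 235×1.5×1.5/((1.5+4.7)(1.5+4.7)) = 13.755 kPa
Final effective stress: σ'_f = 40.88 + 13.755 = 54.635 kPa.
σ'_f = 54.635 ≤ σ'_p = 87.5 kPa, so the clay remains overconsolidated and only the recompression index applies:
S_c = C_r·H/(1+e₀)·log₁₀(σ'_f/σ'_0) = 0.042×4.8/1.84×log₁₀(54.635/40.88)
    = 0.10957 × 0.12596 = 0.0138 m

S_c ≈ 13.8 mm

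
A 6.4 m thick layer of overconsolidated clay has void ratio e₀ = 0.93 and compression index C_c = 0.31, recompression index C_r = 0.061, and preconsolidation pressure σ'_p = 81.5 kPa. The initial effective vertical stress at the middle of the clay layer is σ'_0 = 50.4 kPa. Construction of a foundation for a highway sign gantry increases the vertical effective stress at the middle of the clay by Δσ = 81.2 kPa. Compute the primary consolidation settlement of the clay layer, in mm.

Final effective stress: σ'_f = 50.4 + 81.2 = 131.6 kPa.
σ'_f = 131.6 > σ'_p = 81.5 kPa, so the stress path crosses the preconsolidation pressure — recompression up to σ'_p, then virgin compression beyond:
S_c = H/(1+e₀)·[C_r·log₁₀(σ'_p/σ'_0) + C_c·log₁₀(σ'_f/σ'_p)]
    = 6.4/1.93 × [0.061×log₁₀(81.5/50.4) + 0.31×log₁₀(131.6/81.5)]
    = 3.3161 × [0.012732 + 0.06451] = 0.2561 m

S_c ≈ 256 mm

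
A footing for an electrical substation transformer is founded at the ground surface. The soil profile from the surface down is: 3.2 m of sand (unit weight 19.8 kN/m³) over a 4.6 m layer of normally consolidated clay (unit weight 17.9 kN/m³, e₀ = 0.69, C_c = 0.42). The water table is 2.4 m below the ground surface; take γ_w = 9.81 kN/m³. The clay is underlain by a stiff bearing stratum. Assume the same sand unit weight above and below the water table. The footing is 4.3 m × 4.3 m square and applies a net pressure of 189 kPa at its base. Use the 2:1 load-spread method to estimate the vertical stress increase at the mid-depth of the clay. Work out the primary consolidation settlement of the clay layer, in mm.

Mid-depth of clay below the ground surface: z = 3.2 + 4.6/2 = 5.5 m.
Total vertical stress at mid-clay: σ_v = 19.8×3.2 + 17.9×2.3 = 104.53 kPa.
Pore pressure: u = 9.81×(5.5 − 2.4) = 30.411 kPa.
Initial effective stress: σ'_0 = σ_v − u = 104.53 − 30.411 = 74.119 kPa.
Stress increase at mid-clay by the 2:1 spreading method:
Δσ = qBL/((B+z)(L+z)) = 189×4.3×4.3/((4.3+5.5)(4.3+5.5)) = 36.387 kPa
Final effective stress: σ'_f = σ'_0 + Δσ = 74.119 + 36.387 = 110.51 kPa.
Normally consolidated clay, so the full stress increment lies on the virgin compression line:
S_c = C_c·H/(1+e₀)·log₁₀(σ'_f/σ'_0) = 0.42×4.6/(1+0.69)×log₁₀(110.51/74.119)
    = 1.1432 × 0.17347 = 0.1983 m

S_c ≈ 198 mm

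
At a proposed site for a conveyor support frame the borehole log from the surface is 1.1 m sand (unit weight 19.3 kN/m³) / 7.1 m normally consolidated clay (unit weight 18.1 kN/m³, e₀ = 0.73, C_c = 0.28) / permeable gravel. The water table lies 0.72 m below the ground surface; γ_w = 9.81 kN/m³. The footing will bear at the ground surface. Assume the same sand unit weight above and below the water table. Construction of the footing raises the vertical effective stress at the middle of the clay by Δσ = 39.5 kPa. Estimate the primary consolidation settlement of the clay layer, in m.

Mid-depth of clay below the ground surface: z = 1.1 + 7.1/2 = 4.65 m.
Total vertical stress at mid-clay: σ_v = 19.3×1.1 + 18.1×3.55 = 85.485 kPa.
Pore pressure: u = 9.81×(4.65 − 0.72) = 38.553 kPa.
Initial effective stress: σ'_0 = σ_v − u = 85.485 − 38.553 = 46.932 kPa.
Final effective stress: σ'_f = σ'_0 + Δσ = 46.932 + 39.5 = 86.432 kPa.
Normally consolidated clay, so the full stress increment lies on the virgin compression line:
S_c = C_c·H/(1+e₀)·log₁₀(σ'_f/σ'_0) = 0.28×7.1/(1+0.73)×log₁₀(86.432/46.932)
    = 1.1491 × 0.26521 = 0.3048 m

S_c ≈ 0.305 m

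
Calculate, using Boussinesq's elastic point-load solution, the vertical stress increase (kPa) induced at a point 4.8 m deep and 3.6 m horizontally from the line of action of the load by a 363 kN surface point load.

Boussinesq vertical stress below a point load on an elastic half-space:
Δσ_z = 3P/(2πz²) · [1 + (r/z)²]^(−5/2)
r/z = 3.6/4.8 = 0.75; [1+(r/z)²]^(−5/2) = 0.32768.
Δσ_z = 3×363/(2π×4.8²) × 0.32768 = 7.5226 × 0.32768 = 2.465 kPa

Δσ_z ≈ 2.47 kPa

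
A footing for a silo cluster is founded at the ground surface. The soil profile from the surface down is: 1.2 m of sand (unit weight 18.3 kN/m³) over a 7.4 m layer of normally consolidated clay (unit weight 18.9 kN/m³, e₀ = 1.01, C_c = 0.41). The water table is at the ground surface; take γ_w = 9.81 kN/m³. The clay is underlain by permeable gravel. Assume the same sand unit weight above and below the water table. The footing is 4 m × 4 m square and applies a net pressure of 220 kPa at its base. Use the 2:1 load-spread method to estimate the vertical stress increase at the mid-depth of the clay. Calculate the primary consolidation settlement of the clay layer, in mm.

S_c ≈ 459 mm

Mid-depth of clay below the ground surface: z = 1.2 + 7.4/2 = 4.9 m.
Total vertical stress at mid-clay: σ_v = 18.3×1.2 + 18.9×3.7 = 91.89 kPa.
Pore pressure: u = 9.81×(4.9 − 0) = 48.069 kPa.
Initial effective stress: σ'_0 = σ_v − u = 91.89 − 48.069 = 43.821 kPa.
Stress increase at mid-clay by the 2:1 spreading method:
Δσ = qBL/((B+z)(L+z)) = 220×4×4/((4+4.9)(4+4.9)) = 44.439 kPa
Final effective stress: σ'_f = σ'_0 + Δσ = 43.821 + 44.439 = 88.26 kPa.
Normally consolidated clay, so the full stress increment lies on the virgin compression line:
S_c = C_c·H/(1+e₀)·log₁₀(σ'_f/σ'_0) = 0.41×7.4/(1+1.01)×log₁₀(88.26/43.821)
    = 1.5095 × 0.30408 = 0.459 m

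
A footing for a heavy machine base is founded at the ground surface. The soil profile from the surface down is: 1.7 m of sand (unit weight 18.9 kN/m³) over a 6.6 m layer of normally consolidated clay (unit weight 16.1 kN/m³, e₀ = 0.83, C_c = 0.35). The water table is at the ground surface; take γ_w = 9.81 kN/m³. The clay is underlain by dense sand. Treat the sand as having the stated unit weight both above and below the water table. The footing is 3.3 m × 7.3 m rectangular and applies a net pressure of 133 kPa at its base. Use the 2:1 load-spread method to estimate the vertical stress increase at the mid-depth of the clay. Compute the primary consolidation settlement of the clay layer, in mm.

Mid-depth of clay below the ground surface: z = 1.7 + 6.6/2 = 5 m.
Total vertical stress at mid-clay: σ_v = 18.9×1.7 + 16.1×3.3 = 85.26 kPa.
Pore pressure: u = 9.81×(5 − 0) = 49.05 kPa.
Initial effective stress: σ'_0 = σ_v − u = 85.26 − 49.05 = 36.21 kPa.
Stress increase at mid-clay by the 2:1 spreading method:
Δσ = qBL/((B+z)(L+z)) = 133×3.3×7.3/((3.3+5)(7.3+5)) = 31.384 kPa
Final effective stress: σ'_f = σ'_0 + Δσ = 36.21 + 31.384 = 67.594 kPa.
Normally consolidated clay, so the full stress increment lies on the virgin compression line:
S_c = C_c·H/(1+e₀)·log₁₀(σ'_f/σ'_0) = 0.35×6.6/(1+0.83)×log₁₀(67.594/36.21)
    = 1.2623 × 0.27108 = 0.3422 m

S_c ≈ 342 mm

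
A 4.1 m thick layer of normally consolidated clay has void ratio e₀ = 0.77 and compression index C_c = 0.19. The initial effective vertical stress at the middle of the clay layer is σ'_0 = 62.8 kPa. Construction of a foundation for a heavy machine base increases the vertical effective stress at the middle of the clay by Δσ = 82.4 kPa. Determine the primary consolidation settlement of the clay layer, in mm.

S_c ≈ 160 mm

Final effective stress: σ'_f = σ'_0 + Δσ = 62.8 + 82.4 = 145.2 kPa.
Normally consolidated clay, so the full stress increment lies on the virgin compression line:
S_c = C_c·H/(1+e₀)·log₁₀(σ'_f/σ'_0) = 0.19×4.1/(1+0.77)×log₁₀(145.2/62.8)
    = 0.44011 × 0.36401 = 0.1602 m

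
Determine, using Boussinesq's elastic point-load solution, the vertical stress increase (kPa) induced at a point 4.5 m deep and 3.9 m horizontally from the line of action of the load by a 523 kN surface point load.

Δσ_z ≈ 3.04 kPa

Boussinesq vertical stress below a point load on an elastic half-space:
Δσ_z = 3P/(2πz²) · [1 + (r/z)²]^(−5/2)
r/z = 3.9/4.5 = 0.86667; [1+(r/z)²]^(−5/2) = 0.24644.
Δσ_z = 3×523/(2π×4.5²) × 0.24644 = 12.332 × 0.24644 = 3.039 kPa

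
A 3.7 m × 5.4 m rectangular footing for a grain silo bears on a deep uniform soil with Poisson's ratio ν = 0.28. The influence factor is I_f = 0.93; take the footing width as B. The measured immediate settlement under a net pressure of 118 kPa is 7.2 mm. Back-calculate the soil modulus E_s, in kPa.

S_e = q·B·(1−ν²)/E_s · I_f  ⇒  E_s = q·B·(1−ν²)·I_f / S_e.
E_s = 118 × 3.7 × 0.9216 × 0.93 / 0.0072 = 51970 kPa

E_s ≈ 52000 kPa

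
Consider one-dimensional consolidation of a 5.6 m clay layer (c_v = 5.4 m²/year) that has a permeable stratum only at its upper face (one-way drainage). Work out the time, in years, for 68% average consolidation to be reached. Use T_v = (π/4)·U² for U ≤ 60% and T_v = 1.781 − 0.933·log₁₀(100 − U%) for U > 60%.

Drainage path length: H_d = H = 5.6 m (single drainage).
U > 60%: T_v = 1.781 − 0.933·log₁₀(100 − 68) = 0.3767.
t = T_v·H_d²/c_v = 0.3767×5.6²/5.4 = 2.188 years.

t ≈ 2.19 years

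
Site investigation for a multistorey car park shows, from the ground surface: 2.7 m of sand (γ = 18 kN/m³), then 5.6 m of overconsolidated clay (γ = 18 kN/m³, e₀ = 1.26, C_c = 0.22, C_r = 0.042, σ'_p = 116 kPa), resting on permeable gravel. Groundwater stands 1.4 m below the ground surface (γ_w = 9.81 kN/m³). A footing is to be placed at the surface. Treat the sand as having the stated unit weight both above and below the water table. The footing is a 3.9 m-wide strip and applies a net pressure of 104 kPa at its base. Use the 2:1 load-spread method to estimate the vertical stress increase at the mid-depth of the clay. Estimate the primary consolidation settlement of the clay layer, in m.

Mid-depth of clay below the ground surface: z = 2.7 + 5.6/2 = 5.5 m.
Total vertical stress at mid-clay: σ_v = 18×2.7 + 18×2.8 = 99 kPa.
Pore pressure: u = 9.81×(5.5 − 1.4) = 40.221 kPa.
Initial effective stress: σ'_0 = σ_v − u = 99 − 40.221 = 58.779 kPa.
Stress increase at mid-clay by the 2:1 spreading method:
Δσ = qB/(B+z) = 104×3.9/(3.9+5.5) = 43.149 kPa
Final effective stress: σ'_f = 58.779 + 43.149 = 101.93 kPa.
σ'_f = 101.93 ≤ σ'_p = 116 kPa, so the clay remains overconsolidated and only the recompression index applies:
S_c = C_r·H/(1+e₀)·log₁₀(σ'_f/σ'_0) = 0.042×5.6/2.26×log₁₀(101.93/58.779)
    = 0.10407 × 0.23908 = 0.02488 m

S_c ≈ 0.0249 m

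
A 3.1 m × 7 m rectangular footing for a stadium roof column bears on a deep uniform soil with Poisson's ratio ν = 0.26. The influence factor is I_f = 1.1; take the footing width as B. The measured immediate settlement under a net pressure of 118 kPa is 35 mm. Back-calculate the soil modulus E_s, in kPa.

S_e = q·B·(1−ν²)/E_s · I_f  ⇒  E_s = q·B·(1−ν²)·I_f / S_e.
E_s = 118 × 3.1 × 0.9324 × 1.1 / 0.035 = 10720 kPa

E_s ≈ 10700 kPa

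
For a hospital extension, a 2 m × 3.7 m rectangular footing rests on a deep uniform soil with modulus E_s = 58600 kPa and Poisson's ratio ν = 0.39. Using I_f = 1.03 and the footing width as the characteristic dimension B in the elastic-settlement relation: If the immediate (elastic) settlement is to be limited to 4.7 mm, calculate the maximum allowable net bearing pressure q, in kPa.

q ≈ 158 kPa

S_e = q·B·(1−ν²)/E_s · I_f  ⇒  q = S_e·E_s / (B·(1−ν²)·I_f).
q = 0.0047 × 58600 / (2 × 0.8479 × 1.03) = 157.7 kPa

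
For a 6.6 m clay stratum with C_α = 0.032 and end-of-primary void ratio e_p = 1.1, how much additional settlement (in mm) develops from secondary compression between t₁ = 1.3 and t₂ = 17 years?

Secondary compression: S_s = C_α·H/(1+e_p)·log₁₀(t₂/t₁)
S_s = 0.032×6.6/(1+1.1)×log₁₀(17/1.3)
    = 0.1006 × 1.117 = 0.1123 m

S_s ≈ 112 mm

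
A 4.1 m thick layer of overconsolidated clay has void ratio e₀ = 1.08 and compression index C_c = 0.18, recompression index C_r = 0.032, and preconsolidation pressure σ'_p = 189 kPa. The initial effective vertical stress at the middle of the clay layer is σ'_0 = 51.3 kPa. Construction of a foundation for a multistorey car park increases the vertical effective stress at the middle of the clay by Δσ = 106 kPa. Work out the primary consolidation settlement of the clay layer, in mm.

Final effective stress: σ'_f = 51.3 + 106 = 157.3 kPa.
σ'_f = 157.3 ≤ σ'_p = 189 kPa, so the clay remains overconsolidated and only the recompression index applies:
S_c = C_r·H/(1+e₀)·log₁₀(σ'_f/σ'_0) = 0.032×4.1/2.08×log₁₀(157.3/51.3)
    = 0.063078 × 0.48661 = 0.03069 m

S_c ≈ 30.7 mm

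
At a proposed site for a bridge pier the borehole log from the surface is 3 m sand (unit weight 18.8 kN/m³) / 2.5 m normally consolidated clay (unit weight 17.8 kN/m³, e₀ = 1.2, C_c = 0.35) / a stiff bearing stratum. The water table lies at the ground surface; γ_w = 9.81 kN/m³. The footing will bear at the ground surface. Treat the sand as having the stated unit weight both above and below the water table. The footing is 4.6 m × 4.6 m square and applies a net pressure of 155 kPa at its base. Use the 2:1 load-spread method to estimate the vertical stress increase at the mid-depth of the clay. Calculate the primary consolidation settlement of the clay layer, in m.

Mid-depth of clay below the ground surface: z = 3 + 2.5/2 = 4.25 m.
Total vertical stress at mid-clay: σ_v = 18.8×3 + 17.8×1.25 = 78.65 kPa.
Pore pressure: u = 9.81×(4.25 − 0) = 41.693 kPa.
Initial effective stress: σ'_0 = σ_v − u = 78.65 − 41.693 = 36.957 kPa.
Stress increase at mid-clay by the 2:1 spreading method:
Δσ = qBL/((B+z)(L+z)) = 155×4.6×4.6/((4.6+4.25)(4.6+4.25)) = 41.876 kPa
Final effective stress: σ'_f = σ'_0 + Δσ = 36.957 + 41.876 = 78.833 kPa.
Normally consolidated clay, so the full stress increment lies on the virgin compression line:
S_c = C_c·H/(1+e₀)·log₁₀(σ'_f/σ'_0) = 0.35×2.5/(1+1.2)×log₁₀(78.833/36.957)
    = 0.39773 × 0.32901 = 0.1309 m

S_c ≈ 0.131 m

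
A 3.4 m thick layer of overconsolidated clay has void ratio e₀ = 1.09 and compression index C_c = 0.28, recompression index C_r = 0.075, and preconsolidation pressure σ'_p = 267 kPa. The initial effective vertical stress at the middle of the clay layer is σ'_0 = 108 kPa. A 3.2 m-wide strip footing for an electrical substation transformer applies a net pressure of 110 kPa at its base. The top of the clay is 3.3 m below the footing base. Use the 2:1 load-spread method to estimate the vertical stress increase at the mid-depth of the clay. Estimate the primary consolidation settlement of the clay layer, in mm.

S_c ≈ 17.7 mm

Mid-depth of clay below the footing base: z = 3.3 + 3.4/2 = 5 m.
Stress increase at mid-clay by the 2:1 spreading method:
Δσ = qB/(B+z) = 110×3.2/(3.2+5) = 42.927 kPa
Final effective stress: σ'_f = 108 + 42.927 = 150.93 kPa.
σ'_f = 150.93 ≤ σ'_p = 267 kPa, so the clay remains overconsolidated and only the recompression index applies:
S_c = C_r·H/(1+e₀)·log₁₀(σ'_f/σ'_0) = 0.075×3.4/2.09×log₁₀(150.93/108)
    = 0.12201 × 0.14535 = 0.01773 m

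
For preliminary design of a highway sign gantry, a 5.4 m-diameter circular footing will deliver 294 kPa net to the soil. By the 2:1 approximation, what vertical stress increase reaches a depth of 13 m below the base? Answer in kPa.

Δσ_z ≈ 25.3 kPa

By the 2:1 method the load spreads at 1 horizontal : 2 vertical, so at depth z the loaded area has grown by z in each plan dimension:
Δσ ≈ qD²/(D+z)² = 294×5.4²/(5.4+13)² = 25.322 kPa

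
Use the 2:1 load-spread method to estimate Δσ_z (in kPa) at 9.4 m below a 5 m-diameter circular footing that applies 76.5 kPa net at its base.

Δσ_z ≈ 9.22 kPa

By the 2:1 method the load spreads at 1 horizontal : 2 vertical, so at depth z the loaded area has grown by z in each plan dimension:
Δσ ≈ qD²/(D+z)² = 76.5×5²/(5+9.4)² = 9.2231 kPa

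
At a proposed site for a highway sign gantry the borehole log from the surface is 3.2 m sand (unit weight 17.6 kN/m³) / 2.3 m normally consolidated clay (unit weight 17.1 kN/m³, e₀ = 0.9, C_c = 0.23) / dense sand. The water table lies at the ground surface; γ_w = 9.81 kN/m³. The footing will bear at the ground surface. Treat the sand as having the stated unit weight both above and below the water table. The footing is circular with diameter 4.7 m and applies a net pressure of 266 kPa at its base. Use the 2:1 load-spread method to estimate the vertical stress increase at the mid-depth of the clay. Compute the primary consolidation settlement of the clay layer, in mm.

S_c ≈ 139 mm

Mid-depth of clay below the ground surface: z = 3.2 + 2.3/2 = 4.35 m.
Total vertical stress at mid-clay: σ_v = 17.6×3.2 + 17.1×1.15 = 75.985 kPa.
Pore pressure: u = 9.81×(4.35 − 0) = 42.673 kPa.
Initial effective stress: σ'_0 = σ_v − u = 75.985 − 42.673 = 33.312 kPa.
Stress increase at mid-clay by the 2:1 spreading method:
Δσ ≈ qD²/(D+z)² = 266×4.7²/(4.7+4.35)² = 71.743 kPa
Final effective stress: σ'_f = σ'_0 + Δσ = 33.312 + 71.743 = 105.05 kPa.
Normally consolidated clay, so the full stress increment lies on the virgin compression line:
S_c = C_c·H/(1+e₀)·log₁₀(σ'_f/σ'_0) = 0.23×2.3/(1+0.9)×log₁₀(105.05/33.312)
    = 0.27842 × 0.4988 = 0.1389 m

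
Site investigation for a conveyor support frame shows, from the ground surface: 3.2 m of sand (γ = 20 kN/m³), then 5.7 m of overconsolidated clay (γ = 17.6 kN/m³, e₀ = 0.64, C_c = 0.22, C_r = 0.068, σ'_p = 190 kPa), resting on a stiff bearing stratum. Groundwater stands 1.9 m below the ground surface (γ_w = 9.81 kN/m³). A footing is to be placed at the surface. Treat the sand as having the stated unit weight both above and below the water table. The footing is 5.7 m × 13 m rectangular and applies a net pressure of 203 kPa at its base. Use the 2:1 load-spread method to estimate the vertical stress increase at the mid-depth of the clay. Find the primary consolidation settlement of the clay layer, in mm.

Mid-depth of clay below the ground surface: z = 3.2 + 5.7/2 = 6.05 m.
Total vertical stress at mid-clay: σ_v = 20×3.2 + 17.6×2.85 = 114.16 kPa.
Pore pressure: u = 9.81×(6.05 − 1.9) = 40.712 kPa.
Initial effective stress: σ'_0 = σ_v − u = 114.16 − 40.712 = 73.448 kPa.
Stress increase at mid-clay by the 2:1 spreading method:
Δσ = qBL/((B+z)(L+z)) = 203×5.7×13/((5.7+6.05)(13+6.05)) = 67.202 kPa
Final effective stress: σ'_f = 73.448 + 67.202 = 140.65 kPa.
σ'_f = 140.65 ≤ σ'_p = 190 kPa, so the clay remains overconsolidated and only the recompression index applies:
S_c = C_r·H/(1+e₀)·log₁₀(σ'_f/σ'_0) = 0.068×5.7/1.64×log₁₀(140.65/73.448)
    = 0.23634 × 0.28216 = 0.06669 m

S_c ≈ 66.7 mm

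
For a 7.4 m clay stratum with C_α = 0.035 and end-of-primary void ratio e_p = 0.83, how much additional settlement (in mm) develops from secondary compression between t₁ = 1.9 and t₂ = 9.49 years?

S_s ≈ 98.9 mm

Secondary compression: S_s = C_α·H/(1+e_p)·log₁₀(t₂/t₁)
S_s = 0.035×7.4/(1+0.83)×log₁₀(9.49/1.9)
    = 0.1415 × 0.6985 = 0.09886 m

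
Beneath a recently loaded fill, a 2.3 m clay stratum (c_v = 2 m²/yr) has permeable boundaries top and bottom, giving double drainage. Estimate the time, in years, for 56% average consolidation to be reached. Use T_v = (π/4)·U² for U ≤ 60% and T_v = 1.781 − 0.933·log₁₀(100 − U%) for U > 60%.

t ≈ 0.163 years

Drainage path length: H_d = H/2 = 1.15 m (double drainage).
U ≤ 60%: T_v = (π/4)·U² = (π/4)×0.56² = 0.2463.
t = T_v·H_d²/c_v = 0.2463×1.15²/2 = 0.1629 years.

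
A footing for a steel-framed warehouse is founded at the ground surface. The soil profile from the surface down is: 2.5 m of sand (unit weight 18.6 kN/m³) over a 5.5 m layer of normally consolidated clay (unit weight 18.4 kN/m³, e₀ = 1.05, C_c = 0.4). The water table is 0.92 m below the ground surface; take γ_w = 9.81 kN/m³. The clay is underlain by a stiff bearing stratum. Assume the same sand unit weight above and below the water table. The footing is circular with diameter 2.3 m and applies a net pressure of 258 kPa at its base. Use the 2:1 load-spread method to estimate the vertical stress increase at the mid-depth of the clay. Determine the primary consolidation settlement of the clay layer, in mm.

Mid-depth of clay below the ground surface: z = 2.5 + 5.5/2 = 5.25 m.
Total vertical stress at mid-clay: σ_v = 18.6×2.5 + 18.4×2.75 = 97.1 kPa.
Pore pressure: u = 9.81×(5.25 − 0.92) = 42.477 kPa.
Initial effective stress: σ'_0 = σ_v − u = 97.1 − 42.477 = 54.623 kPa.
Stress increase at mid-clay by the 2:1 spreading method:
Δσ ≈ qD²/(D+z)² = 258×2.3²/(2.3+5.25)² = 23.943 kPa
Final effective stress: σ'_f = σ'_0 + Δσ = 54.623 + 23.943 = 78.566 kPa.
Normally consolidated clay, so the full stress increment lies on the virgin compression line:
S_c = C_c·H/(1+e₀)·log₁₀(σ'_f/σ'_0) = 0.4×5.5/(1+1.05)×log₁₀(78.566/54.623)
    = 1.0732 × 0.15786 = 0.1694 m

S_c ≈ 169 mm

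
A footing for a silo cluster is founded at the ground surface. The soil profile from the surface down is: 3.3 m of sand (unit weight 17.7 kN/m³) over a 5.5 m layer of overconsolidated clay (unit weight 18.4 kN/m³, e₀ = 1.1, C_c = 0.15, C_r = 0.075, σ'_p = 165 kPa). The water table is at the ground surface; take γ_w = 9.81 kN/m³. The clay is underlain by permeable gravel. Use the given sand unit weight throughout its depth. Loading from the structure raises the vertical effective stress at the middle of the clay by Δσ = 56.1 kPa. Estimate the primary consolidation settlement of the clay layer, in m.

S_c ≈ 0.0645 m

Mid-depth of clay below the ground surface: z = 3.3 + 5.5/2 = 6.05 m.
Total vertical stress at mid-clay: σ_v = 17.7×3.3 + 18.4×2.75 = 109.01 kPa.
Pore pressure: u = 9.81×(6.05 − 0) = 59.351 kPa.
Initial effective stress: σ'_0 = σ_v − u = 109.01 − 59.351 = 49.659 kPa.
Final effective stress: σ'_f = 49.659 + 56.1 = 105.76 kPa.
σ'_f = 105.76 ≤ σ'_p = 165 kPa, so the clay remains overconsolidated and only the recompression index applies:
S_c = C_r·H/(1+e₀)·log₁₀(σ'_f/σ'_0) = 0.075×5.5/2.1×log₁₀(105.76/49.659)
    = 0.19643 × 0.32832 = 0.06449 m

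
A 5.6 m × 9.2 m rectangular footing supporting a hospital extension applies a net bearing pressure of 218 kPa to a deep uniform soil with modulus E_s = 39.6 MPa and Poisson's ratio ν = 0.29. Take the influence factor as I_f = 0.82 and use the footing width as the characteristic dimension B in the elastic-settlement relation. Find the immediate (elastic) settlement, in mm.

Immediate (elastic) settlement: S_e = q·B·(1−ν²)/E_s · I_f.
E_s = 39.6 MPa = 39600 kPa.
S_e = 218 × 5.6 × (1 − 0.29²) / 39600 × 0.82
    = 218 × 5.6 × 0.9159 / 39600 × 0.82
    = 0.02315 m = 23.15 mm

S_e ≈ 23.2 mm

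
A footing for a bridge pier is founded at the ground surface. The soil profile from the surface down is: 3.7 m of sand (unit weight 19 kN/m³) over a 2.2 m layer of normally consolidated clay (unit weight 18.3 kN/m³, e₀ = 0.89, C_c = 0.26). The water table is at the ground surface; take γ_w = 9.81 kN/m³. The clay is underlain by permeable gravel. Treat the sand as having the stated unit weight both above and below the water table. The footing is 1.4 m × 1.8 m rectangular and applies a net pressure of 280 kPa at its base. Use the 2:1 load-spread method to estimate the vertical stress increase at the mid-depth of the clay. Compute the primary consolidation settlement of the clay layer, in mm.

S_c ≈ 44 mm

Mid-depth of clay below the ground surface: z = 3.7 + 2.2/2 = 4.8 m.
Total vertical stress at mid-clay: σ_v = 19×3.7 + 18.3×1.1 = 90.43 kPa.
Pore pressure: u = 9.81×(4.8 − 0) = 47.088 kPa.
Initial effective stress: σ'_0 = σ_v − u = 90.43 − 47.088 = 43.342 kPa.
Stress increase at mid-clay by the 2:1 spreading method:
Δσ = qBL/((B+z)(L+z)) = 280×1.4×1.8/((1.4+4.8)(1.8+4.8)) = 17.243 kPa
Final effective stress: σ'_f = σ'_0 + Δσ = 43.342 + 17.243 = 60.585 kPa.
Normally consolidated clay, so the full stress increment lies on the virgin compression line:
S_c = C_c·H/(1+e₀)·log₁₀(σ'_f/σ'_0) = 0.26×2.2/(1+0.89)×log₁₀(60.585/43.342)
    = 0.30265 × 0.14546 = 0.04402 m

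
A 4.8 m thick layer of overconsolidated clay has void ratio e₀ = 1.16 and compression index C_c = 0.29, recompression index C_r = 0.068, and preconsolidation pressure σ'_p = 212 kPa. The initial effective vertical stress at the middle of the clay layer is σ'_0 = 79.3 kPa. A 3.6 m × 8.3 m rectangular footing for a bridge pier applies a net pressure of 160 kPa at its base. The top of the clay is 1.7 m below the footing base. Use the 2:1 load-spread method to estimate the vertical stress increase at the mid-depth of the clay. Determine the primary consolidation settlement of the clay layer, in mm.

S_c ≈ 32.1 mm

Mid-depth of clay below the footing base: z = 1.7 + 4.8/2 = 4.1 m.
Stress increase at mid-clay by the 2:1 spreading method:
Δσ = qBL/((B+z)(L+z)) = 160×3.6×8.3/((3.6+4.1)(8.3+4.1)) = 50.071 kPa
Final effective stress: σ'_f = 79.3 + 50.071 = 129.37 kPa.
σ'_f = 129.37 ≤ σ'_p = 212 kPa, so the clay remains overconsolidated and only the recompression index applies:
S_c = C_r·H/(1+e₀)·log₁₀(σ'_f/σ'_0) = 0.068×4.8/2.16×log₁₀(129.37/79.3)
    = 0.15111 × 0.21256 = 0.03212 m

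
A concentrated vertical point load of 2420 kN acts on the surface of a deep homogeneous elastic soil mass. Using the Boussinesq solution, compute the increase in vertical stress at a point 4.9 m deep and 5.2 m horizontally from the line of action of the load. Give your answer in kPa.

Boussinesq vertical stress below a point load on an elastic half-space:
Δσ_z = 3P/(2πz²) · [1 + (r/z)²]^(−5/2)
r/z = 5.2/4.9 = 1.0612; [1+(r/z)²]^(−5/2) = 0.1517.
Δσ_z = 3×2420/(2π×4.9²) × 0.1517 = 48.124 × 0.1517 = 7.3 kPa

Δσ_z ≈ 7.3 kPa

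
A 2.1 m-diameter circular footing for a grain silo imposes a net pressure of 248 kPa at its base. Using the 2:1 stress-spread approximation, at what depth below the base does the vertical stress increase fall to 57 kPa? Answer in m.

2:1 spreading — at depth z the loaded area has grown by z in each plan dimension:
qD²/(D+z)² = Δσ_z ⇒ z = D(√(q/Δσ_z) − 1) = 2.1×(√(248/57) − 1) = 2.28 m

z ≈ 2.28 m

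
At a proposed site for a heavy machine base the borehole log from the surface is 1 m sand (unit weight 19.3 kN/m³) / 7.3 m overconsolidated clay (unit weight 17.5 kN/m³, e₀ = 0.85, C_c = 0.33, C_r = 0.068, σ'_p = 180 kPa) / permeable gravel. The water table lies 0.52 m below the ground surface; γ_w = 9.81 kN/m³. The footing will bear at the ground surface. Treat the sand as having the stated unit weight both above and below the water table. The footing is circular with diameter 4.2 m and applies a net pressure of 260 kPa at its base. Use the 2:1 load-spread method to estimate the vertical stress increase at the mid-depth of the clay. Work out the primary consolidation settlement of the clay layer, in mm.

S_c ≈ 101 mm

Mid-depth of clay below the ground surface: z = 1 + 7.3/2 = 4.65 m.
Total vertical stress at mid-clay: σ_v = 19.3×1 + 17.5×3.65 = 83.175 kPa.
Pore pressure: u = 9.81×(4.65 − 0.52) = 40.515 kPa.
Initial effective stress: σ'_0 = σ_v − u = 83.175 − 40.515 = 42.66 kPa.
Stress increase at mid-clay by the 2:1 spreading method:
Δσ ≈ qD²/(D+z)² = 260×4.2²/(4.2+4.65)² = 58.558 kPa
Final effective stress: σ'_f = 42.66 + 58.558 = 101.22 kPa.
σ'_f = 101.22 ≤ σ'_p = 180 kPa, so the clay remains overconsolidated and only the recompression index applies:
S_c = C_r·H/(1+e₀)·log₁₀(σ'_f/σ'_0) = 0.068×7.3/1.85×log₁₀(101.22/42.66)
    = 0.26832 × 0.37525 = 0.1007 m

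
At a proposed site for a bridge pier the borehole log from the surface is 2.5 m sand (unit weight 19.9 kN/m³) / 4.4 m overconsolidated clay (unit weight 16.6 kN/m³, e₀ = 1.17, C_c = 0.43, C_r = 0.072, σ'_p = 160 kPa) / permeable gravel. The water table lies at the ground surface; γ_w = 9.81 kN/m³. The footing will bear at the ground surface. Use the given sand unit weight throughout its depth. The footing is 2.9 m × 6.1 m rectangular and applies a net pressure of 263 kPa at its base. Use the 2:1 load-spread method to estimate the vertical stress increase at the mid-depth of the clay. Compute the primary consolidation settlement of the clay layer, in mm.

S_c ≈ 55.8 mm

Mid-depth of clay below the ground surface: z = 2.5 + 4.4/2 = 4.7 m.
Total vertical stress at mid-clay: σ_v = 19.9×2.5 + 16.6×2.2 = 86.27 kPa.
Pore pressure: u = 9.81×(4.7 − 0) = 46.107 kPa.
Initial effective stress: σ'_0 = σ_v − u = 86.27 − 46.107 = 40.163 kPa.
Stress increase at mid-clay by the 2:1 spreading method:
Δσ = qBL/((B+z)(L+z)) = 263×2.9×6.1/((2.9+4.7)(6.1+4.7)) = 56.682 kPa
Final effective stress: σ'_f = 40.163 + 56.682 = 96.845 kPa.
σ'_f = 96.845 ≤ σ'_p = 160 kPa, so the clay remains overconsolidated and only the recompression index applies:
S_c = C_r·H/(1+e₀)·log₁₀(σ'_f/σ'_0) = 0.072×4.4/2.17×log₁₀(96.845/40.163)
    = 0.14599 × 0.38225 = 0.0558 m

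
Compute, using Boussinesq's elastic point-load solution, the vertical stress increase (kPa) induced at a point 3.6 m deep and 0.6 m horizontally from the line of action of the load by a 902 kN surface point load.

Δσ_z ≈ 31 kPa

Boussinesq vertical stress below a point load on an elastic half-space:
Δσ_z = 3P/(2πz²) · [1 + (r/z)²]^(−5/2)
r/z = 0.6/3.6 = 0.16667; [1+(r/z)²]^(−5/2) = 0.9338.
Δσ_z = 3×902/(2π×3.6²) × 0.9338 = 33.231 × 0.9338 = 31.03 kPa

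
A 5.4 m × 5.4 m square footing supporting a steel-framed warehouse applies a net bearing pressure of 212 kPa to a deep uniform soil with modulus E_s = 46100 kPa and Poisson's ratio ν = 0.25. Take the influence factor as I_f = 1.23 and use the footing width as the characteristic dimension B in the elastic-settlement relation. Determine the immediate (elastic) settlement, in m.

S_e ≈ 0.0286 m

Immediate (elastic) settlement: S_e = q·B·(1−ν²)/E_s · I_f.
S_e = 212 × 5.4 × (1 − 0.25²) / 46100 × 1.23
    = 212 × 5.4 × 0.9375 / 46100 × 1.23
    = 0.02864 m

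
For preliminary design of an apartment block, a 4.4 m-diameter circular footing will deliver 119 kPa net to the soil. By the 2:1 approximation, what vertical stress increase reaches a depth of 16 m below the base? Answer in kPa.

Δσ_z ≈ 5.54 kPa

By the 2:1 method the load spreads at 1 horizontal : 2 vertical, so at depth z the loaded area has grown by z in each plan dimension:
Δσ ≈ qD²/(D+z)² = 119×4.4²/(4.4+16)² = 5.5359 kPa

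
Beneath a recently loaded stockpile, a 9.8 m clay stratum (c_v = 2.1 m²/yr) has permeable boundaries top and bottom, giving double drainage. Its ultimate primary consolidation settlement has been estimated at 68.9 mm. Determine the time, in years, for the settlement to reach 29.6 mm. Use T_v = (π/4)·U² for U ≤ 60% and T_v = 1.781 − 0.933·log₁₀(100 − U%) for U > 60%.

t ≈ 1.66 years

Drainage path length: H_d = H/2 = 4.9 m (double drainage).
U = S(t)/S_ult = 29.6/68.9 = 0.4296.
U ≤ 60%: T_v = (π/4)·U² = (π/4)×0.42961² = 0.14496.
t = T_v·H_d²/c_v = 0.14496×4.9²/2.1 = 1.657 years.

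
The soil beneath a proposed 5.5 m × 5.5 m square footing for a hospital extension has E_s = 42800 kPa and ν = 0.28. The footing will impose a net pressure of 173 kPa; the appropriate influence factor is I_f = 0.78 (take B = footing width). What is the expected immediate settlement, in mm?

S_e ≈ 16 mm

Immediate (elastic) settlement: S_e = q·B·(1−ν²)/E_s · I_f.
S_e = 173 × 5.5 × (1 − 0.28²) / 42800 × 0.78
    = 173 × 5.5 × 0.9216 / 42800 × 0.78
    = 0.01598 m = 15.98 mm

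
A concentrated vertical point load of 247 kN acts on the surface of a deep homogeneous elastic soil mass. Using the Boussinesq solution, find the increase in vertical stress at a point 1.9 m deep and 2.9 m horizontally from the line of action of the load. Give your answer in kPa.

Boussinesq vertical stress below a point load on an elastic half-space:
Δσ_z = 3P/(2πz²) · [1 + (r/z)²]^(−5/2)
r/z = 2.9/1.9 = 1.5263; [1+(r/z)²]^(−5/2) = 0.049432.
Δσ_z = 3×247/(2π×1.9²) × 0.049432 = 32.669 × 0.049432 = 1.615 kPa

Δσ_z ≈ 1.61 kPa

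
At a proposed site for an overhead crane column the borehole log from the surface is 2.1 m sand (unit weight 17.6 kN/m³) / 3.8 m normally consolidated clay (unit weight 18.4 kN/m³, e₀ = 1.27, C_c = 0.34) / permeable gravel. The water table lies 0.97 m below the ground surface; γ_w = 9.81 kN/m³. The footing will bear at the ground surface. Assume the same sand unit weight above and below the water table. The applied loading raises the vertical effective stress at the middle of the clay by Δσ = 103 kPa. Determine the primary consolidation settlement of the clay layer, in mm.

S_c ≈ 305 mm

Mid-depth of clay below the ground surface: z = 2.1 + 3.8/2 = 4 m.
Total vertical stress at mid-clay: σ_v = 17.6×2.1 + 18.4×1.9 = 71.92 kPa.
Pore pressure: u = 9.81×(4 − 0.97) = 29.724 kPa.
Initial effective stress: σ'_0 = σ_v − u = 71.92 − 29.724 = 42.196 kPa.
Final effective stress: σ'_f = σ'_0 + Δσ = 42.196 + 103 = 145.2 kPa.
Normally consolidated clay, so the full stress increment lies on the virgin compression line:
S_c = C_c·H/(1+e₀)·log₁₀(σ'_f/σ'_0) = 0.34×3.8/(1+1.27)×log₁₀(145.2/42.196)
    = 0.56916 × 0.5367 = 0.3055 m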